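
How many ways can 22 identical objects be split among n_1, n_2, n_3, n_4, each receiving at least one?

Substitute n'_i = n_i - 1 (so n'_i >= 0). Then sum n'_i = 22 - 4 = 18.
Stars and bars: C(18+4-1, 4-1) = C(21,3).

Final answer: C(21,3) = 1330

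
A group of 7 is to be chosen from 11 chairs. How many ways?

C(11,7) = 11!/(7! x (11-7)!).

Final answer: C(11,7) = 330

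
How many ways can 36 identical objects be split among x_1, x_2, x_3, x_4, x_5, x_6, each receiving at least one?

Substitute x'_i = x_i - 1 (so x'_i >= 0). Then sum x'_i = 36 - 6 = 30.
Stars and bars: C(30+6-1, 6-1) = C(35,5).

Final answer: C(35,5) = 324632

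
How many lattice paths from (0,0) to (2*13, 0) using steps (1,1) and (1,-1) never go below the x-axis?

Total monotonic paths to (13,13): C(26,13) = 10400600.
A path is bad iff it touches y = x + 1; reflecting its initial segment maps bad paths bijectively onto all paths to (12,14), of which there are C(26,14) = 9657700.
Valid Dyck paths: 10400600 - 9657700.
(Equivalently, C_{13} = C(26,13)/14 = 10400600/14.)

Final answer: C_{13} = 742900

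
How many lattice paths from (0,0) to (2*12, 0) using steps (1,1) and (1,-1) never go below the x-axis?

Total monotonic paths to (12,12): C(24,12) = 2704156.
A path is bad iff it touches y = x + 1; reflecting its initial segment maps bad paths bijectively onto all paths to (11,13), of which there are C(24,13) = 2496144.
Valid Dyck paths: 2704156 - 2496144.
(Check: C(24,12) - C(24,13) = C(24,12)/13, the Catalan number C_{12}.)

Final answer: C_{12} = 208012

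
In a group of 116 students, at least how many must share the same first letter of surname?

There are 26 possible values for first letter of surname. With 116 students and 26 categories, by pigeonhole: ceiling(116/26).

Final answer: 5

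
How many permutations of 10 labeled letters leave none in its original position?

D(n) = (n-1)(D(n-1) + D(n-2)), D(0)=1, D(1)=0.
D(2) = 1 x (0 + 1) = 1
D(3) = 2 x (1 + 0) = 2
D(4) = 3 x (2 + 1) = 9
D(5) = 4 x (9 + 2) = 44
D(6) = 5 x (44 + 9) = 265
D(7) = 6 x (265 + 44) = 1854
D(8) = 7 x (1854 + 265) = 14833
D(9) = 8 x (14833 + 1854) = 133496
D(10) = 9 x (D(9) + D(8)) = 9 x (133496 + 14833)

Final answer: D(10) = 1334961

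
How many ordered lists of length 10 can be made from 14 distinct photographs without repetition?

P(14,10) = 14!/(14-10)! = 14!/4!.

Final answer: P(14,10) = 3632428800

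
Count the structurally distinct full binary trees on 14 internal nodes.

This is a standard Catalan-number count: the answer is C_n. Here n = 14.
C_n = (2n)!/(n!(n+1)!), so C_{14} = 28!/(14! x 15!) = C(28,14)/15 = 40116600/15.

Final answer: C_{14} = 2674440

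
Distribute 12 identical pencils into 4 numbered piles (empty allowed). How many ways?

Stars and bars: C(n+k-1, k-1) = C(15,3).

Final answer: C(15,3) = 455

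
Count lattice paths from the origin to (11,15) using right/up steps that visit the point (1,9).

Paths (0,0)->(1,9): C(10,9) = 10.
Paths (1,9)->(11,15): C(16,6) = 8008.
By multiplication principle: 10 x 8008.

Final answer: 80080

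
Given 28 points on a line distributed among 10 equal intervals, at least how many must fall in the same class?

By pigeonhole with 28 objects and 10 categories: ceiling(28/10).

Final answer: 3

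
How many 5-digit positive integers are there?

These are the integers in [10^4, 10^5), so the count is 10^5 - 10^4 = 9 x 10^4.

Final answer: 90000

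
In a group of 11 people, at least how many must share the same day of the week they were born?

There are 7 possible values for day of the week they were born. With 11 people and 7 categories, by pigeonhole: ceiling(11/7).

Final answer: 2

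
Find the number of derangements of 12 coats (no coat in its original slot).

D(n) = (n-1)(D(n-1) + D(n-2)), D(0)=1, D(1)=0.
D(2) = 1 x (0 + 1) = 1
D(3) = 2 x (1 + 0) = 2
D(4) = 3 x (2 + 1) = 9
D(5) = 4 x (9 + 2) = 44
D(6) = 5 x (44 + 9) = 265
D(7) = 6 x (265 + 44) = 1854
D(8) = 7 x (1854 + 265) = 14833
D(9) = 8 x (14833 + 1854) = 133496
D(10) = 9 x (133496 + 14833) = 1334961
D(11) = 10 x (1334961 + 133496) = 14684570
D(12) = 11 x (D(11) + D(10)) = 11 x (14684570 + 1334961)

Final answer: D(12) = 176214841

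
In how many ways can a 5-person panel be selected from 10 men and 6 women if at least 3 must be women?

Sum over valid woman counts:
C(6,3)C(10,2) = 900
C(6,4)C(10,1) = 150
C(6,5)C(10,0) = 6
Total: 900 + 150 + 6.

Final answer: 1056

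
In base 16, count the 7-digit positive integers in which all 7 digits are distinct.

First digit: 15 (nonzero). Second: 15 (not first). Third: 14, etc.
Total: 15 x 15 x 14 x 13 x 12 x 11 x 10.

Final answer: 54054000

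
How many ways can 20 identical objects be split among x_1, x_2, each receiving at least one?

Substitute x'_i = x_i - 1 (so x'_i >= 0). Then sum x'_i = 20 - 2 = 18.
Stars and bars: C(18+2-1, 2-1) = C(19,1).

Final answer: C(19,1) = 19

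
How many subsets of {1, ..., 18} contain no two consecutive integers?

Condition on whether n belongs to the subset: if not, any valid subset of {1, ..., n-1} works (a(n-1)); if so, n-1 is excluded and the rest is a valid subset of {1, ..., n-2} (a(n-2)). Hence a(n) = a(n-1) + a(n-2), a(1)=2, a(2)=3.
Building up term by term: a(1)=2, a(2)=3, a(3)=5, a(4)=8, a(5)=13, a(6)=21, a(7)=34, a(8)=55, a(9)=89, a(10)=144, a(11)=233, a(12)=377, a(13)=610, a(14)=987, a(15)=1597, a(16)=2584, a(17)=4181, a(18)=6765.

Final answer: 6765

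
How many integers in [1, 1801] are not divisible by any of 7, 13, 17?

|div by 7|=257, |div by 13|=138, |div by 17|=105.
|div by 7&13|=19, |div by 7&17|=15, |div by 13&17|=8, |div by all|=1.
By inclusion-exclusion, divisible by at least one: 257+138+105-19-15-8+1 = 459.
Not divisible by any: 1801 - 459.

Final answer: 1342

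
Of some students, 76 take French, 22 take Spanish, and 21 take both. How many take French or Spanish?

|A union B| = |A| + |B| - |A intersect B| = 76 + 22 - 21.

Final answer: 77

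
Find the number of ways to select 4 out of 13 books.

C(13,4) = 13!/(4! x (13-4)!).

Final answer: C(13,4) = 715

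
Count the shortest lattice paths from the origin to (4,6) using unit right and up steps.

Each path has 4 right steps and 6 up steps in some order (10 steps total).
Choose which 6 of the 10 steps are up: C(10,6).

Final answer: C(10,6) = 210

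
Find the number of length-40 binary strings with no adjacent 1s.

A valid string ends in 0 (append to any length-(n-1) valid string) or in 01 (append to any length-(n-2) valid string), so a(n) = a(n-1) + a(n-2) with a(1)=2, a(2)=3.
Building up term by term: a(1)=2, a(2)=3, a(3)=5, a(4)=8, a(5)=13, a(6)=21, a(7)=34, a(8)=55, a(9)=89, a(10)=144, a(11)=233, a(12)=377, a(13)=610, a(14)=987, a(15)=1597, a(16)=2584, a(17)=4181, a(18)=6765, a(19)=10946, a(20)=17711, a(21)=28657, a(22)=46368, a(23)=75025, a(24)=121393, a(25)=196418, a(26)=317811, a(27)=514229, a(28)=832040, a(29)=1346269, a(30)=2178309, a(31)=3524578, a(32)=5702887, a(33)=9227465, a(34)=14930352, a(35)=24157817, a(36)=39088169, a(37)=63245986, a(38)=102334155, a(39)=165580141, a(40)=267914296.

Final answer: 267914296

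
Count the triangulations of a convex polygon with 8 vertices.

This is a standard Catalan-number count: the answer is C_n. Here n = 8 - 2 = 6.
C_n = C(2n,n)/(n+1), so C_{6} = C(12,6)/7 = 924/7.

Final answer: C_{6} = 132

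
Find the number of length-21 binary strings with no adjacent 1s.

Let a(n) count valid strings. If the last bit is 0 the prefix is any valid string of length n-1; if it is 1 the string must end in 01 with a valid prefix of length n-2. So a(n) = a(n-1) + a(n-2), a(1)=2, a(2)=3.
Computing successive values: a(1)=2, a(2)=3, a(3)=5, a(4)=8, a(5)=13, a(6)=21, a(7)=34, a(8)=55, a(9)=89, a(10)=144, a(11)=233, a(12)=377, a(13)=610, a(14)=987, a(15)=1597, a(16)=2584, a(17)=4181, a(18)=6765, a(19)=10946, a(20)=17711, a(21)=28657.

Final answer: 28657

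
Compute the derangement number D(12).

Use the recurrence D(n) = (n-1)(D(n-1) + D(n-2)) with D(0)=1, D(1)=0.
D(2) = 1 x (0 + 1) = 1
D(3) = 2 x (1 + 0) = 2
D(4) = 3 x (2 + 1) = 9
D(5) = 4 x (9 + 2) = 44
D(6) = 5 x (44 + 9) = 265
D(7) = 6 x (265 + 44) = 1854
D(8) = 7 x (1854 + 265) = 14833
D(9) = 8 x (14833 + 1854) = 133496
D(10) = 9 x (133496 + 14833) = 1334961
D(11) = 10 x (1334961 + 133496) = 14684570
D(12) = 11 x (D(11) + D(10)) = 11 x (14684570 + 1334961)

Final answer: D(12) = 176214841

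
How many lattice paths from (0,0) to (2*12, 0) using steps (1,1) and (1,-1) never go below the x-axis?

Total monotonic paths to (12,12): C(24,12) = 2704156.
Paths that cross above y=x (reflection bijection): C(24,13) = 2496144.
Valid Dyck paths: 2704156 - 2496144.
(Check: C(24,12) - C(24,13) = C(24,12)/13, the Catalan number C_{12}.)

Final answer: C_{12} = 208012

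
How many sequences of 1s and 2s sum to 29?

Let f(n) count the ways. The last step is size 1 or 2, so f(n) = f(n-1) + f(n-2) with f(1)=1, f(2)=2.
Iterating the recurrence: f(1)=1, f(2)=2, f(3)=3, f(4)=5, f(5)=8, f(6)=13, f(7)=21, f(8)=34, f(9)=55, f(10)=89, f(11)=144, f(12)=233, f(13)=377, f(14)=610, f(15)=987, f(16)=1597, f(17)=2584, f(18)=4181, f(19)=6765, f(20)=10946, f(21)=17711, f(22)=28657, f(23)=46368, f(24)=75025, f(25)=121393, f(26)=196418, f(27)=317811, f(28)=514229, f(29)=832040.

Final answer: 832040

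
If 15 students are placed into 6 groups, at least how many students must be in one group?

By the pigeonhole principle: ceiling(15/6).

Final answer: 3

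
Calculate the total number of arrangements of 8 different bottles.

The number of ways to arrange 8 distinct objects is 8!.

Final answer: 8! = 40320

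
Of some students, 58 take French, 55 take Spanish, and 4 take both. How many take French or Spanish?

|A union B| = |A| + |B| - |A intersect B| = 58 + 55 - 4.

Final answer: 109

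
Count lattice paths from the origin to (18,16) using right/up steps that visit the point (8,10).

Paths (0,0)->(8,10): C(18,10) = 43758.
Paths (8,10)->(18,16): C(16,6) = 8008.
By multiplication principle: 43758 x 8008.

Final answer: 350414064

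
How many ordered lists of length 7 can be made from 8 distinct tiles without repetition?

P(8,7) = 8!/(8-7)! = 8!/1!.

Final answer: P(8,7) = 40320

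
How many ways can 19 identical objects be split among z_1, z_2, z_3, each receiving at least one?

Substitute z'_i = z_i - 1 (so z'_i >= 0). Then sum z'_i = 19 - 3 = 16.
Stars and bars: C(16+3-1, 3-1) = C(18,2).

Final answer: C(18,2) = 153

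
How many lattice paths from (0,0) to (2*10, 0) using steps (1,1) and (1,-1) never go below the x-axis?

Total monotonic paths to (10,10): C(20,10) = 184756.
By the reflection principle, paths that go above the diagonal number C(20,11) = 167960.
Valid Dyck paths: 184756 - 167960.
(Check: C(20,10) - C(20,11) = C(20,10)/11, the Catalan number C_{10}.)

Final answer: C_{10} = 16796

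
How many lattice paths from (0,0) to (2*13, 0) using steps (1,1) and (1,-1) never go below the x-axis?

Total monotonic paths to (13,13): C(26,13) = 10400600.
A path is bad iff it touches y = x + 1; reflecting its initial segment maps bad paths bijectively onto all paths to (12,14), of which there are C(26,14) = 9657700.
Valid Dyck paths: 10400600 - 9657700.
(Equivalently, C_{13} = C(26,13)/14 = 10400600/14.)

Final answer: C_{13} = 742900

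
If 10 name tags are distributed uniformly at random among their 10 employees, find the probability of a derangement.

Derangements satisfy D(n) = (n-1)(D(n-1) + D(n-2)), starting from D(0)=1, D(1)=0.
Building up: D(2)=1, D(3)=2, D(4)=9, D(5)=44, D(6)=265, D(7)=1854, D(8)=14833, D(9)=133496, D(10)=1334961.
Total arrangements: 10! = 3628800.
Probability = D(10)/10! = 16481/44800.

Final answer: D(10)/10! = 1334961/3628800 = 0.367879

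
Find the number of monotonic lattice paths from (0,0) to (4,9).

Each path has 4 right steps and 9 up steps in some order (13 steps total).
Choose which 9 of the 13 steps are up: C(13,9).

Final answer: C(13,9) = 715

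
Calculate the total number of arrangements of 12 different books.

The number of ways to arrange 12 distinct objects is 12!.

Final answer: 12! = 479001600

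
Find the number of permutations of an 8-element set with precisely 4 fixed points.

Choose which 4 elements are fixed: C(8,4) = 70.
Derange the remaining 4 using D(j) = (j-1)(D(j-1) + D(j-2)), D(0)=1, D(1)=0: D(2)=1, D(3)=2, D(4)=9.
Total: 70 x 9.

Final answer: C(8,4) D(4) = 630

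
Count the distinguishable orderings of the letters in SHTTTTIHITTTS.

Letters (H:2, I:2, S:2, T:7). Total letters: 13.
Permutations = 13!/(7! x 2! x 2! x 2!).

Final answer: 154440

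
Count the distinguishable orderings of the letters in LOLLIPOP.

Letters (I:1, L:3, O:2, P:2). Total letters: 8.
Permutations = 8!/(3! x 2! x 2!).

Final answer: 1680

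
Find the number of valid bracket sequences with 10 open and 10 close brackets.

This is a standard Catalan-number count: the answer is C_n. Here n = 10 (pairs).
Using C_0 = 1 and C_(k+1) = C_k x 2(2k+1)/(k+2), build up term by term: C_1=1, C_2=2, C_3=5, C_4=14, C_5=42, C_6=132, C_7=429, C_8=1430, C_9=4862, C_10=16796.

Final answer: C_{10} = 16796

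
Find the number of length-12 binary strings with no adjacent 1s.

Let a(n) count valid strings. If the last bit is 0 the prefix is any valid string of length n-1; if it is 1 the string must end in 01 with a valid prefix of length n-2. So a(n) = a(n-1) + a(n-2), a(1)=2, a(2)=3.
Computing successive values: a(1)=2, a(2)=3, a(3)=5, a(4)=8, a(5)=13, a(6)=21, a(7)=34, a(8)=55, a(9)=89, a(10)=144, a(11)=233, a(12)=377.

Final answer: 377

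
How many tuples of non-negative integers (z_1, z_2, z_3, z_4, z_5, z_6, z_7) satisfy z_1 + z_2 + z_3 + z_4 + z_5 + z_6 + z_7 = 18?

Stars and bars with 18 stars and 6 bars:
C(18+7-1, 7-1) = C(24,6).

Final answer: C(24,6) = 134596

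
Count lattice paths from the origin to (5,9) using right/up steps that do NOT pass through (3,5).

Total paths to (5,9): C(14,9) = 2002.
Paths through (3,5): C(8,5) x C(6,4) = 840.
Avoiding (3,5): 2002 - 840.

Final answer: 1162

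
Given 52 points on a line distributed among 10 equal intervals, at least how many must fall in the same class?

By pigeonhole with 52 objects and 10 categories: ceiling(52/10).

Final answer: 6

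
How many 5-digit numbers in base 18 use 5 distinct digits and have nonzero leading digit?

First digit: 17 (nonzero). Second: 17 (not first). Third: 16, etc.
Total: 17 x 17 x 16 x 15 x 14.

Final answer: 971040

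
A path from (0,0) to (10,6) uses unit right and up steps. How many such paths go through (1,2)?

Paths (0,0)->(1,2): C(3,2) = 3.
Paths (1,2)->(10,6): C(13,4) = 715.
By multiplication principle: 3 x 715.

Final answer: 2145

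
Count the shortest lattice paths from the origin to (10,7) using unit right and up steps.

Each path has 10 right steps and 7 up steps in some order (17 steps total).
Choose which 7 of the 17 steps are up: C(17,7).

Final answer: C(17,7) = 19448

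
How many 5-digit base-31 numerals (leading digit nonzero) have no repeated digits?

First digit: 30 (nonzero). Second: 30 (not first). Third: 29, etc.
Total: 30 x 30 x 29 x 28 x 27.

Final answer: 19731600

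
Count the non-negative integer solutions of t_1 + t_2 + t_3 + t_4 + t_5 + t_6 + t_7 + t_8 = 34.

Stars and bars with 34 stars and 7 bars:
C(34+8-1, 8-1) = C(41,7).

Final answer: C(41,7) = 22481940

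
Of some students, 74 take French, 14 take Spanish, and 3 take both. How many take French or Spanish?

|A union B| = |A| + |B| - |A intersect B| = 74 + 14 - 3.

Final answer: 85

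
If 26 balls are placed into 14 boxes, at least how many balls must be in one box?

By the pigeonhole principle: ceiling(26/14).

Final answer: 2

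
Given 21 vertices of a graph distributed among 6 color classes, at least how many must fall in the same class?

By pigeonhole with 21 objects and 6 categories: ceiling(21/6).

Final answer: 4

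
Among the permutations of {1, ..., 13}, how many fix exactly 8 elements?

Choose which 8 elements are fixed: C(13,8) = 1287.
Derange the remaining 5 using D(j) = (j-1)(D(j-1) + D(j-2)), D(0)=1, D(1)=0: D(2)=1, D(3)=2, D(4)=9, D(5)=44.
Total: 1287 x 44.

Final answer: C(13,8) D(5) = 56628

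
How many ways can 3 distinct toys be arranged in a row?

The number of ways to arrange 3 distinct objects is 3!.

Final answer: 3! = 6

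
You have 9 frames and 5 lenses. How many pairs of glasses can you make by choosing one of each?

By the multiplication principle: 9 x 5.

Final answer: 45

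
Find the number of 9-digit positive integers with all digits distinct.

First digit: 9 (not 0). Second: 9 (not first). Third: 8, etc.
Total: 9 x 9 x 8 x 7 x 6 x 5 x 4 x 3 x 2.

Final answer: 3265920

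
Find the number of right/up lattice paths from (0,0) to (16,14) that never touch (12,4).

Total paths to (16,14): C(30,14) = 145422675.
Paths through (12,4): C(16,4) x C(14,10) = 1821820.
Avoiding (12,4): 145422675 - 1821820.

Final answer: 143600855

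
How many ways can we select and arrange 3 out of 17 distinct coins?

P(17,3) = 17!/(17-3)! = 17!/14!.

Final answer: P(17,3) = 4080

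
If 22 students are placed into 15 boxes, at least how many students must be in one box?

By the pigeonhole principle: ceiling(22/15).

Final answer: 2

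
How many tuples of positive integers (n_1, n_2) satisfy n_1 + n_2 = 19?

Substitute n'_i = n_i - 1 (so n'_i >= 0). Then sum n'_i = 19 - 2 = 17.
Stars and bars: C(17+2-1, 2-1) = C(18,1).

Final answer: C(18,1) = 18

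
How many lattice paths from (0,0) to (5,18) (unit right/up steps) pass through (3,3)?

Paths (0,0)->(3,3): C(6,3) = 20.
Paths (3,3)->(5,18): C(17,15) = 136.
By multiplication principle: 20 x 136.

Final answer: 2720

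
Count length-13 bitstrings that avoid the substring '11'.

Classify by the final bit: ...0 gives a(n-1) strings, ...01 gives a(n-2) strings. Thus a(n) = a(n-1) + a(n-2) with a(1)=2, a(2)=3.
Building up term by term: a(1)=2, a(2)=3, a(3)=5, a(4)=8, a(5)=13, a(6)=21, a(7)=34, a(8)=55, a(9)=89, a(10)=144, a(11)=233, a(12)=377, a(13)=610.

Final answer: 610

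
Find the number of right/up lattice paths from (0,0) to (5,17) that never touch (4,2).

Total paths to (5,17): C(22,17) = 26334.
Paths through (4,2): C(6,2) x C(16,15) = 240.
Avoiding (4,2): 26334 - 240.

Final answer: 26094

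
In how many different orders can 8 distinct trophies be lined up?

The number of ways to arrange 8 distinct objects is 8!.

Final answer: 8! = 40320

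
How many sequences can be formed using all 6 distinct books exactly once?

The number of ways to arrange 6 distinct objects is 6!.

Final answer: 6! = 720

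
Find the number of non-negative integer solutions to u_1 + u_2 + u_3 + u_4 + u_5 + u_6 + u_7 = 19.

Stars and bars with 19 stars and 6 bars:
C(19+7-1, 7-1) = C(25,6).

Final answer: C(25,6) = 177100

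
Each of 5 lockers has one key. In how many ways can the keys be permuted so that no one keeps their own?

Use the recurrence D(n) = (n-1)(D(n-1) + D(n-2)) with D(0)=1, D(1)=0.
D(2) = 1 x (0 + 1) = 1
D(3) = 2 x (1 + 0) = 2
D(4) = 3 x (2 + 1) = 9
D(5) = 4 x (D(4) + D(3)) = 4 x (9 + 2)

Final answer: D(5) = 44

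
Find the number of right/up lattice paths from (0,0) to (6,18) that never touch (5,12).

Total paths to (6,18): C(24,18) = 134596.
Paths through (5,12): C(17,12) x C(7,6) = 43316.
Avoiding (5,12): 134596 - 43316.

Final answer: 91280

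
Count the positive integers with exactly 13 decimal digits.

First digit: 9 choices (1-9). Each of the remaining 12 digits: 10 choices.
Total: 9 x 10^12.

Final answer: 9000000000000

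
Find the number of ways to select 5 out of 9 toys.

C(9,5) = 9!/(5! x 4!).

Final answer: \binom{9}{5} = 126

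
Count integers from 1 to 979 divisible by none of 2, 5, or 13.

|div by 2|=489, |div by 5|=195, |div by 13|=75.
|div by 2&5|=97, |div by 2&13|=37, |div by 5&13|=15, |div by all|=7.
By inclusion-exclusion, divisible by at least one: 489+195+75-97-37-15+7 = 617.
Not divisible by any: 979 - 617.

Final answer: 362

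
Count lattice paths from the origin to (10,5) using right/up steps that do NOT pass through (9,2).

Total paths to (10,5): C(15,5) = 3003.
Paths through (9,2): C(11,2) x C(4,3) = 220.
Avoiding (9,2): 3003 - 220.

Final answer: 2783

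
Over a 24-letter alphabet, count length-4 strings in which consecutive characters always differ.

Let g(n) count such strings. g(1) = 24, and each valid string of length n-1 extends in 23 ways (any symbol but the last), so g(n) = 23 g(n-1).
Total: g(4) = 24 x 23^3.

Final answer: 24 x 23^{3} = 292008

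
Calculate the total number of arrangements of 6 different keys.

The number of ways to arrange 6 distinct objects is 6!.

Final answer: 6! = 720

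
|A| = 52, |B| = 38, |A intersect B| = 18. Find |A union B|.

|A union B| = |A| + |B| - |A intersect B| = 52 + 38 - 18.

Final answer: 72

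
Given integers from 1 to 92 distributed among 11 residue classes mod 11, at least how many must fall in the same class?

By pigeonhole with 92 objects and 11 categories: ceiling(92/11).

Final answer: 9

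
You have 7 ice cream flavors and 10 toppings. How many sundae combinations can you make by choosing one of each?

By the multiplication principle: 7 x 10.

Final answer: 70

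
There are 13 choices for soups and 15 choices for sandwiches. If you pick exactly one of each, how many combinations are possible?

By the multiplication principle: 13 x 15.

Final answer: 195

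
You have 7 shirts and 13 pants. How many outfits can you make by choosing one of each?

By the multiplication principle: 7 x 13.

Final answer: 91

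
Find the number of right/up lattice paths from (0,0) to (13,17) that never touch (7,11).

Total paths to (13,17): C(30,17) = 119759850.
Paths through (7,11): C(18,11) x C(12,6) = 29405376.
Avoiding (7,11): 119759850 - 29405376.

Final answer: 90354474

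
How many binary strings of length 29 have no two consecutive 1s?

Classify by the final bit: ...0 gives a(n-1) strings, ...01 gives a(n-2) strings. Thus a(n) = a(n-1) + a(n-2) with a(1)=2, a(2)=3.
Iterating the recurrence: a(1)=2, a(2)=3, a(3)=5, a(4)=8, a(5)=13, a(6)=21, a(7)=34, a(8)=55, a(9)=89, a(10)=144, a(11)=233, a(12)=377, a(13)=610, a(14)=987, a(15)=1597, a(16)=2584, a(17)=4181, a(18)=6765, a(19)=10946, a(20)=17711, a(21)=28657, a(22)=46368, a(23)=75025, a(24)=121393, a(25)=196418, a(26)=317811, a(27)=514229, a(28)=832040, a(29)=1346269.

Final answer: 1346269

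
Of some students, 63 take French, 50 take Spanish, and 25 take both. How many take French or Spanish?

|A union B| = |A| + |B| - |A intersect B| = 63 + 50 - 25.

Final answer: 88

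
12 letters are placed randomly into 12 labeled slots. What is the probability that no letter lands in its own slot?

Use the recurrence D(n) = (n-1)(D(n-1) + D(n-2)) with D(0)=1, D(1)=0.
Building up: D(2)=1, D(3)=2, D(4)=9, D(5)=44, D(6)=265, D(7)=1854, D(8)=14833, D(9)=133496, D(10)=1334961, D(11)=14684570, D(12)=176214841.
Total arrangements: 12! = 479001600.
Probability = D(12)/12! = 16019531/43545600.

Final answer: D(12)/12! = 176214841/479001600 = 0.367879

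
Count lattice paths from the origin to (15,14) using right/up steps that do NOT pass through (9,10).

Total paths to (15,14): C(29,14) = 77558760.
Paths through (9,10): C(19,10) x C(10,4) = 19399380.
Avoiding (9,10): 77558760 - 19399380.

Final answer: 58159380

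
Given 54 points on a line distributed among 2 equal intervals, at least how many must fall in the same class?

By pigeonhole with 54 objects and 2 categories: ceiling(54/2).

Final answer: 27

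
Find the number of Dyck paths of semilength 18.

Total monotonic paths to (18,18): C(36,18) = 9075135300.
A path is bad iff it touches y = x + 1; reflecting its initial segment maps bad paths bijectively onto all paths to (17,19), of which there are C(36,19) = 8597496600.
Valid Dyck paths: 9075135300 - 8597496600.
(These counts are the Catalan numbers.)

Final answer: C_{18} = 477638700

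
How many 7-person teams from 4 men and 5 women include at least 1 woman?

Sum over valid woman counts:
C(5,3)C(4,4) = 10
C(5,4)C(4,3) = 20
C(5,5)C(4,2) = 6
Total: 10 + 20 + 6.

Final answer: 36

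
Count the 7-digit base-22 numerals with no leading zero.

These are the integers in [22^6, 22^7), so the count is 22^7 - 22^6 = 21 x 22^6.

Final answer: 2380977984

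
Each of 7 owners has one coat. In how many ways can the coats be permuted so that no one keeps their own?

Use the recurrence D(n) = (n-1)(D(n-1) + D(n-2)) with D(0)=1, D(1)=0.
D(2) = 1 x (0 + 1) = 1
D(3) = 2 x (1 + 0) = 2
D(4) = 3 x (2 + 1) = 9
D(5) = 4 x (9 + 2) = 44
D(6) = 5 x (44 + 9) = 265
D(7) = 6 x (D(6) + D(5)) = 6 x (265 + 44)

Final answer: D(7) = 1854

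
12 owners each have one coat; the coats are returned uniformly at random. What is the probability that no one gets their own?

D(n) = (n-1)(D(n-1) + D(n-2)), D(0)=1, D(1)=0.
Building up: D(2)=1, D(3)=2, D(4)=9, D(5)=44, D(6)=265, D(7)=1854, D(8)=14833, D(9)=133496, D(10)=1334961, D(11)=14684570, D(12)=176214841.
Total arrangements: 12! = 479001600.
Probability = D(12)/12! = 16019531/43545600.

Final answer: D(12)/12! = 176214841/479001600 = 0.367879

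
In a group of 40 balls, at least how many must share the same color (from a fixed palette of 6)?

There are 6 possible values for color (from a fixed palette of 6). With 40 balls and 6 categories, by pigeonhole: ceiling(40/6).

Final answer: 7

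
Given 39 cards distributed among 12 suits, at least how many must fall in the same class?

By pigeonhole with 39 objects and 12 categories: ceiling(39/12).

Final answer: 4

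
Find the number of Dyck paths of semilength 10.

Total monotonic paths to (10,10): C(20,10) = 184756.
Paths that cross above y=x (reflection bijection): C(20,11) = 167960.
Valid Dyck paths: 184756 - 167960.
(These counts are the Catalan numbers.)

Final answer: C_{10} = 16796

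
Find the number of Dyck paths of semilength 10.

Total monotonic paths to (10,10): C(20,10) = 184756.
Paths that cross above y=x (reflection bijection): C(20,11) = 167960.
Valid Dyck paths: 184756 - 167960.
(These counts are the Catalan numbers.)

Final answer: C_{10} = 16796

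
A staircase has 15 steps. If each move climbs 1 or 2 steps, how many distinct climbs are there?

Let f(n) count the ways. The last step is size 1 or 2, so f(n) = f(n-1) + f(n-2) with f(1)=1, f(2)=2.
Iterating the recurrence: f(1)=1, f(2)=2, f(3)=3, f(4)=5, f(5)=8, f(6)=13, f(7)=21, f(8)=34, f(9)=55, f(10)=89, f(11)=144, f(12)=233, f(13)=377, f(14)=610, f(15)=987.

Final answer: 987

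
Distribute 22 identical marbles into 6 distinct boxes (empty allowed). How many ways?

Stars and bars: C(n+k-1, k-1) = C(27,5).

Final answer: C(27,5) = 80730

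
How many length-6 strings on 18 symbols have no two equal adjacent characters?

First character: 18 choices. Each subsequent: 17 choices (must differ from the previous one).
Total: 18 x 17^5.

Final answer: 18 x 17^{5} = 25557426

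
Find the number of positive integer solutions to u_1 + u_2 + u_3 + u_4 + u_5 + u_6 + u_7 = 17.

Substitute u'_i = u_i - 1 (so u'_i >= 0). Then sum u'_i = 17 - 7 = 10.
Stars and bars: C(10+7-1, 7-1) = C(16,6).

Final answer: C(16,6) = 8008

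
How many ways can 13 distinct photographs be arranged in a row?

The number of ways to arrange 13 distinct objects is 13!.

Final answer: 13! = 6227020800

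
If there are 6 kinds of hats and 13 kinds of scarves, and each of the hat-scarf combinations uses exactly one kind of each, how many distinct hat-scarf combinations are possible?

By the multiplication principle: 6 x 13.

Final answer: 78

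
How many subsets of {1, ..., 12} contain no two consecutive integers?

Condition on whether n belongs to the subset: if not, any valid subset of {1, ..., n-1} works (a(n-1)); if so, n-1 is excluded and the rest is a valid subset of {1, ..., n-2} (a(n-2)). Hence a(n) = a(n-1) + a(n-2), a(1)=2, a(2)=3.
Computing successive values: a(1)=2, a(2)=3, a(3)=5, a(4)=8, a(5)=13, a(6)=21, a(7)=34, a(8)=55, a(9)=89, a(10)=144, a(11)=233, a(12)=377.

Final answer: 377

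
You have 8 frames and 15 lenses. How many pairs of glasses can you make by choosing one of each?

By the multiplication principle: 8 x 15.

Final answer: 120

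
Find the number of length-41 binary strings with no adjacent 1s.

Classify by the final bit: ...0 gives a(n-1) strings, ...01 gives a(n-2) strings. Thus a(n) = a(n-1) + a(n-2) with a(1)=2, a(2)=3.
Computing successive values: a(1)=2, a(2)=3, a(3)=5, a(4)=8, a(5)=13, a(6)=21, a(7)=34, a(8)=55, a(9)=89, a(10)=144, a(11)=233, a(12)=377, a(13)=610, a(14)=987, a(15)=1597, a(16)=2584, a(17)=4181, a(18)=6765, a(19)=10946, a(20)=17711, a(21)=28657, a(22)=46368, a(23)=75025, a(24)=121393, a(25)=196418, a(26)=317811, a(27)=514229, a(28)=832040, a(29)=1346269, a(30)=2178309, a(31)=3524578, a(32)=5702887, a(33)=9227465, a(34)=14930352, a(35)=24157817, a(36)=39088169, a(37)=63245986, a(38)=102334155, a(39)=165580141, a(40)=267914296, a(41)=433494437.

Final answer: 433494437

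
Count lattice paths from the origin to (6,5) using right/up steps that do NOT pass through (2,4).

Total paths to (6,5): C(11,5) = 462.
Paths through (2,4): C(6,4) x C(5,1) = 75.
Avoiding (2,4): 462 - 75.

Final answer: 387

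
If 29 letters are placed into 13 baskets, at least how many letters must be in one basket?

By the pigeonhole principle: ceiling(29/13).

Final answer: 3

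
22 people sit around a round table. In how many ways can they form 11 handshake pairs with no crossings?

This is counted by the nth Catalan number C_n. Here n = 22/2 = 11.
C_n = C(2n,n) - C(2n,n+1), so C_{11} = C(22,11) - C(22,12) = 705432 - 646646.

Final answer: C_{11} = 58786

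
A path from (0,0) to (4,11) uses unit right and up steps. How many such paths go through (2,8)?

Paths (0,0)->(2,8): C(10,8) = 45.
Paths (2,8)->(4,11): C(5,3) = 10.
By multiplication principle: 45 x 10.

Final answer: 450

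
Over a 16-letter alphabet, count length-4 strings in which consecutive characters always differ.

First character: 16 choices. Each subsequent: 15 choices (must differ from the previous one).
Total: 16 x 15^3.

Final answer: 16 x 15^{3} = 54000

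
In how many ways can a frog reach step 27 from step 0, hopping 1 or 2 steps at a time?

Let f(n) be the number of climbs. Removing the last move (1 or 2 steps) gives f(n) = f(n-1) + f(n-2); base cases f(1)=1, f(2)=2.
Computing successive values: f(1)=1, f(2)=2, f(3)=3, f(4)=5, f(5)=8, f(6)=13, f(7)=21, f(8)=34, f(9)=55, f(10)=89, f(11)=144, f(12)=233, f(13)=377, f(14)=610, f(15)=987, f(16)=1597, f(17)=2584, f(18)=4181, f(19)=6765, f(20)=10946, f(21)=17711, f(22)=28657, f(23)=46368, f(24)=75025, f(25)=121393, f(26)=196418, f(27)=317811.

Final answer: 317811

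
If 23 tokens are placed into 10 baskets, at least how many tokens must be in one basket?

By the pigeonhole principle: ceiling(23/10).

Final answer: 3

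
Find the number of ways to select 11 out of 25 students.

C(25,11) = 25!/(11! x 14!).

Final answer: \binom{25}{11} = 4457400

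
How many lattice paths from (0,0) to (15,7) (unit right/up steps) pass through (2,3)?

Paths (0,0)->(2,3): C(5,3) = 10.
Paths (2,3)->(15,7): C(17,4) = 2380.
By multiplication principle: 10 x 2380.

Final answer: 23800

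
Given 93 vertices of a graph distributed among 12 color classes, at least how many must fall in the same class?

By pigeonhole with 93 objects and 12 categories: ceiling(93/12).

Final answer: 8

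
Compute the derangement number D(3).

D(n) = (n-1)(D(n-1) + D(n-2)), D(0)=1, D(1)=0.
D(2) = 1 x (0 + 1) = 1
D(3) = 2 x (D(2) + D(1)) = 2 x (1 + 0)

Final answer: D(3) = 2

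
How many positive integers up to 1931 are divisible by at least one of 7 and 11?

Multiples of 7: 275. Multiples of 11: 175. Of both (lcm=77): 25.
By inclusion-exclusion: 275 + 175 - 25.

Final answer: 425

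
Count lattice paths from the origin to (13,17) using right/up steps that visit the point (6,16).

Paths (0,0)->(6,16): C(22,16) = 74613.
Paths (6,16)->(13,17): C(8,1) = 8.
By multiplication principle: 74613 x 8.

Final answer: 596904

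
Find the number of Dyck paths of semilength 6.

Total monotonic paths to (6,6): C(12,6) = 924.
Paths that cross above y=x (reflection bijection): C(12,7) = 792.
Valid Dyck paths: 924 - 792.
(These counts are the Catalan numbers.)

Final answer: C_{6} = 132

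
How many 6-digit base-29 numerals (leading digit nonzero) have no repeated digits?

First digit: 28 (nonzero). Second: 28 (not first). Third: 27, etc.
Total: 28 x 28 x 27 x 26 x 25 x 24.

Final answer: 330220800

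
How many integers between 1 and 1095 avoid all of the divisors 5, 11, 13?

|div by 5|=219, |div by 11|=99, |div by 13|=84.
|div by 5&11|=19, |div by 5&13|=16, |div by 11&13|=7, |div by all|=1.
By inclusion-exclusion, divisible by at least one: 219+99+84-19-16-7+1 = 361.
Not divisible by any: 1095 - 361.

Final answer: 734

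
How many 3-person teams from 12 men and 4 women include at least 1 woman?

Sum over valid woman counts:
C(4,1)C(12,2) = 264
C(4,2)C(12,1) = 72
C(4,3)C(12,0) = 4
Total: 264 + 72 + 4.

Final answer: 340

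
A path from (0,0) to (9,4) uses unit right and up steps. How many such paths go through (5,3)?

Paths (0,0)->(5,3): C(8,3) = 56.
Paths (5,3)->(9,4): C(5,1) = 5.
By multiplication principle: 56 x 5.

Final answer: 280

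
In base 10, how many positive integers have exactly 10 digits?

In base 10, the leading digit has 9 choices (1..9); each of the remaining 9 digits has 10 choices.
Total: 9 x 10^9.

Final answer: 9000000000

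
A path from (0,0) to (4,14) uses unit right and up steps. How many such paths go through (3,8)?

Paths (0,0)->(3,8): C(11,8) = 165.
Paths (3,8)->(4,14): C(7,6) = 7.
By multiplication principle: 165 x 7.

Final answer: 1155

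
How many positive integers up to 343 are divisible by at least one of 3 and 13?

Multiples of 3: 114. Multiples of 13: 26. Of both (lcm=39): 8.
By inclusion-exclusion: 114 + 26 - 8.

Final answer: 132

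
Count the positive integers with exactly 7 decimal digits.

These are the integers in [10^6, 10^7), so the count is 10^7 - 10^6 = 9 x 10^6.

Final answer: 9000000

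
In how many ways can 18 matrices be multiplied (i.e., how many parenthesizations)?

The structures are counted by the Catalan number C_n. Here n = 18 - 1 = 17.
Using C_0 = 1 and C_(k+1) = C_k x 2(2k+1)/(k+2), build up term by term: C_1=1, C_2=2, C_3=5, C_4=14, C_5=42, C_6=132, C_7=429, C_8=1430, C_9=4862, C_10=16796, C_11=58786, C_12=208012, C_13=742900, C_14=2674440, C_15=9694845, C_16=35357670, C_17=129644790.

Final answer: C_{17} = 129644790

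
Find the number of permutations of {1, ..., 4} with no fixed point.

Derangements satisfy D(n) = (n-1)(D(n-1) + D(n-2)), starting from D(0)=1, D(1)=0.
D(2) = 1 x (0 + 1) = 1
D(3) = 2 x (1 + 0) = 2
D(4) = 3 x (D(3) + D(2)) = 3 x (2 + 1)

Final answer: D(4) = 9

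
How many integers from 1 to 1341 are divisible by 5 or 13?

Multiples of 5: 268. Multiples of 13: 103. Of both (lcm=65): 20.
By inclusion-exclusion: 268 + 103 - 20.

Final answer: 351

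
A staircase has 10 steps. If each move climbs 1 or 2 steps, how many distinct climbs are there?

Let f(n) be the number of climbs. Removing the last move (1 or 2 steps) gives f(n) = f(n-1) + f(n-2); base cases f(1)=1, f(2)=2.
Computing successive values: f(1)=1, f(2)=2, f(3)=3, f(4)=5, f(5)=8, f(6)=13, f(7)=21, f(8)=34, f(9)=55, f(10)=89.

Final answer: 89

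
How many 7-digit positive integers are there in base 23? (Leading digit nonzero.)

In base 23, the leading digit has 22 choices (1..22); each of the remaining 6 digits has 23 choices.
Total: 22 x 23^6.

Final answer: 3256789558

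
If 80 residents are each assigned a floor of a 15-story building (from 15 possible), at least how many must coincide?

There are 15 possible values for floor of a 15-story building. With 80 residents and 15 categories, by pigeonhole: ceiling(80/15).

Final answer: 6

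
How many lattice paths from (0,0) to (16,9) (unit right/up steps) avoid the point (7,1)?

Total paths to (16,9): C(25,9) = 2042975.
Paths through (7,1): C(8,1) x C(17,8) = 194480.
Avoiding (7,1): 2042975 - 194480.

Final answer: 1848495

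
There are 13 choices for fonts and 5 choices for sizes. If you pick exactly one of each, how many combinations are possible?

By the multiplication principle: 13 x 5.

Final answer: 65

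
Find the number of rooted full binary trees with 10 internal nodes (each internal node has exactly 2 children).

This is a standard Catalan-number count: the answer is C_n. Here n = 10.
C_n = C(2n,n)/(n+1), so C_{10} = C(20,10)/11 = 184756/11.

Final answer: C_{10} = 16796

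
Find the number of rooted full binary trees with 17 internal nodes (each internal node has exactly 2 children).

This is a standard Catalan-number count: the answer is C_n. Here n = 17.
C_n = C(2n,n) - C(2n,n+1), so C_{17} = C(34,17) - C(34,18) = 2333606220 - 2203961430.

Final answer: C_{17} = 129644790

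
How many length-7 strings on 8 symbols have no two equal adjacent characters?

First character: 8 choices. Each subsequent: 7 choices (must differ from the previous one).
Total: 8 x 7^6.

Final answer: 8 x 7^{6} = 941192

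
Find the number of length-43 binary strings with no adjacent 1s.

Let a(n) count valid strings. If the last bit is 0 the prefix is any valid string of length n-1; if it is 1 the string must end in 01 with a valid prefix of length n-2. So a(n) = a(n-1) + a(n-2), a(1)=2, a(2)=3.
Building up term by term: a(1)=2, a(2)=3, a(3)=5, a(4)=8, a(5)=13, a(6)=21, a(7)=34, a(8)=55, a(9)=89, a(10)=144, a(11)=233, a(12)=377, a(13)=610, a(14)=987, a(15)=1597, a(16)=2584, a(17)=4181, a(18)=6765, a(19)=10946, a(20)=17711, a(21)=28657, a(22)=46368, a(23)=75025, a(24)=121393, a(25)=196418, a(26)=317811, a(27)=514229, a(28)=832040, a(29)=1346269, a(30)=2178309, a(31)=3524578, a(32)=5702887, a(33)=9227465, a(34)=14930352, a(35)=24157817, a(36)=39088169, a(37)=63245986, a(38)=102334155, a(39)=165580141, a(40)=267914296, a(41)=433494437, a(42)=701408733, a(43)=1134903170.

Final answer: 1134903170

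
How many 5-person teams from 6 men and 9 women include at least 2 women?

Sum over valid woman counts:
C(9,2)C(6,3) = 720
C(9,3)C(6,2) = 1260
C(9,4)C(6,1) = 756
C(9,5)C(6,0) = 126
Total: 720 + 1260 + 756 + 126.

Final answer: 2862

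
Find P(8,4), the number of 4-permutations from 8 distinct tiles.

P(8,4) = 8!/(8-4)! = 8!/4!.

Final answer: P(8,4) = 1680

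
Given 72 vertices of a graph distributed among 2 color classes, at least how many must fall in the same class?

By pigeonhole with 72 objects and 2 categories: ceiling(72/2).

Final answer: 36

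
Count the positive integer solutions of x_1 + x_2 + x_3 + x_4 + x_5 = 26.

Substitute x'_i = x_i - 1 (so x'_i >= 0). Then sum x'_i = 26 - 5 = 21.
Stars and bars: C(21+5-1, 5-1) = C(25,4).

Final answer: C(25,4) = 12650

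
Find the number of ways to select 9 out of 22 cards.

C(22,9) = 22!/(9! x 13!).

Final answer: \binom{22}{9} = 497420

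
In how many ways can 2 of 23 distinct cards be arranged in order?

P(23,2) = 23!/(23-2)! = 23!/21!.

Final answer: P(23,2) = 506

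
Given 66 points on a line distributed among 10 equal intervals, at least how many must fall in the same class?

By pigeonhole with 66 objects and 10 categories: ceiling(66/10).

Final answer: 7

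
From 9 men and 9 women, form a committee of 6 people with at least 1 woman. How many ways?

Sum over valid woman counts:
C(9,1)C(9,5) = 1134
C(9,2)C(9,4) = 4536
C(9,3)C(9,3) = 7056
C(9,4)C(9,2) = 4536
C(9,5)C(9,1) = 1134
C(9,6)C(9,0) = 84
Total: 1134 + 4536 + 7056 + 4536 + 1134 + 84.

Final answer: 18480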